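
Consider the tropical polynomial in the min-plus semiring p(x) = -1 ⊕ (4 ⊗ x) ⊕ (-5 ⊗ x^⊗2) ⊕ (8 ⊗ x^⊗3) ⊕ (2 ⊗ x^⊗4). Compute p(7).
p(7) = -1

A tropical monomial a ⊗ x^⊗i evaluates to a + i · x. Evaluating each term at x = 7:
  Term 0 contributes -1 + 0 · 7 = -1
  Term 1 contributes 4 + 1 · 7 = 11
  Term 2 contributes -5 + 2 · 7 = 9
  Term 3 contributes 8 + 3 · 7 = 29
  Term 4 contributes 2 + 4 · 7 = 30
p(7) = ⊕ of these = min[-1, 11, 9, 29, 30] = -1.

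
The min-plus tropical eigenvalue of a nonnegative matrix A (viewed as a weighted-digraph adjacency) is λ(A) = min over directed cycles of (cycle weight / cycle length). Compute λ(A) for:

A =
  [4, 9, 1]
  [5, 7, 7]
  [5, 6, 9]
λ(A) = 3

Enumerate directed cycles and compute their means (weight / length). Sample:
  cycle 0 → 0: weight = 4, length = 1, mean = 4/1 ≈ 4.000
  cycle 1 → 1: weight = 7, length = 1, mean = 7/1 ≈ 7.000
  cycle 2 → 2: weight = 9, length = 1, mean = 9/1 ≈ 9.000
  cycle 0 → 1 → 0: weight = 14, length = 2, mean = 14/2 ≈ 7.000
  cycle 0 → 2 → 0: weight = 6, length = 2, mean = 6/2 ≈ 3.000
  cycle 1 → 0 → 1: weight = 14, length = 2, mean = 14/2 ≈ 7.000
Minimum mean = 3.000, attained e.g. along the cycle 0 → 2 → 0 with weight 6 and length 2. So λ(A) = 6/2 = 3.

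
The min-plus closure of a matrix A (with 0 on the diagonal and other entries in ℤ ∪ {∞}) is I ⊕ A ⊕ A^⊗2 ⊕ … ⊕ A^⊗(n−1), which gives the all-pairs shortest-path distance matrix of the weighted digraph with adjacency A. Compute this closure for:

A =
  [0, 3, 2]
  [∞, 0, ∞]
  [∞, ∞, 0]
Closure =
  [0, 3, 2]
  [∞, 0, ∞]
  [∞, ∞, 0]

This is the Floyd-Warshall all-pairs shortest-path computation. For each intermediate vertex k = 0, 1, …, 2, update dist[i][j] ← min(dist[i][j], dist[i][k] + dist[k][j]). The final matrix gives, for each (i, j), the minimum total weight of any directed path from i to j (possibly empty when i = j).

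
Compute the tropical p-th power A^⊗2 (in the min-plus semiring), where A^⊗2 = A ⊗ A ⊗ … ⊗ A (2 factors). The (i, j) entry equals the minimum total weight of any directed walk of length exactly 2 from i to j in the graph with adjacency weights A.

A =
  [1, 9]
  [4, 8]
A^⊗2 =
  [2, 10]
  [5, 13]

Each entry (A^⊗2)_ij equals the minimum over all length-2 walks i = v_0 → v_1 → … → v_2 = j of Σ_t A[v_t][v_{t+1}]. For example, for (i, j) = (0, 1) we minimise over 2 possible intermediate vertex sequences; the minimum is 10, attained along the walk 0 → 0 → 1.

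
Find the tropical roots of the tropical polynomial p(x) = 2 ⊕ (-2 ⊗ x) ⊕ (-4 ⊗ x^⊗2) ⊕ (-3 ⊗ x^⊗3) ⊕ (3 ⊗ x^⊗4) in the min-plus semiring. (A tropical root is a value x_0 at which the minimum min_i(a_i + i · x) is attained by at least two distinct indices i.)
Roots: {-6, -1, 2, 4}

Each tropical root is a break point of the lower envelope of the lines y = a_i + i · x (there are 5 lines, with slopes 0, 1, ..., 4). Only the lines that attain the minimum somewhere contribute to roots; other lines are dominated. Here the surviving (envelope) indices are i = 4, i = 3, i = 2, i = 1, i = 0.
Intersections between consecutive envelope lines give the roots: for adjacent envelope indices i < j the intersection is x = (a_i − a_j) / (j − i). Reading off the sorted break points: {-6, -1, 2, 4}.
Verification: at each break x_0, at least two indices attain the minimum of min_i(a_i + i · x_0).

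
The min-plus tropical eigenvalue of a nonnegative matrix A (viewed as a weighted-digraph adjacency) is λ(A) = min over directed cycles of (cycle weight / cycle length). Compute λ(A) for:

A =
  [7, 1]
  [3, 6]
λ(A) = 2

Enumerate directed cycles and compute their means (weight / length). Sample:
  cycle 0 → 0: weight = 7, length = 1, mean = 7/1 ≈ 7.000
  cycle 1 → 1: weight = 6, length = 1, mean = 6/1 ≈ 6.000
  cycle 0 → 1 → 0: weight = 4, length = 2, mean = 4/2 ≈ 2.000
  cycle 1 → 0 → 1: weight = 4, length = 2, mean = 4/2 ≈ 2.000
Minimum mean = 2.000, attained e.g. along the cycle 0 → 1 → 0 with weight 4 and length 2. So λ(A) = 4/2 = 2.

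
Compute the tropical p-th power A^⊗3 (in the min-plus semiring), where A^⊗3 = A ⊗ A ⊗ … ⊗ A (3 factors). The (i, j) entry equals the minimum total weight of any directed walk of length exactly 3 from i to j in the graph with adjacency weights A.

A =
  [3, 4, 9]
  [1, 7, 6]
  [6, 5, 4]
A^⊗3 =
  [8, 9, 13]
  [6, 8, 11]
  [9, 10, 12]

Each entry (A^⊗3)_ij equals the minimum over all length-3 walks i = v_0 → v_1 → … → v_3 = j of Σ_t A[v_t][v_{t+1}]. For example, for (i, j) = (0, 2) we minimise over 9 possible intermediate vertex sequences; the minimum is 13, attained along the walk 0 → 0 → 1 → 2.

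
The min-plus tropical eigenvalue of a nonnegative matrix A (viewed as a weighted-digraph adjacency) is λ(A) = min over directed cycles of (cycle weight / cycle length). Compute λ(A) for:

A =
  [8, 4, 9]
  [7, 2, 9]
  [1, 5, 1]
λ(A) = 1

Enumerate directed cycles and compute their means (weight / length). Sample:
  cycle 0 → 0: weight = 8, length = 1, mean = 8/1 ≈ 8.000
  cycle 1 → 1: weight = 2, length = 1, mean = 2/1 ≈ 2.000
  cycle 2 → 2: weight = 1, length = 1, mean = 1/1 ≈ 1.000
  cycle 0 → 1 → 0: weight = 11, length = 2, mean = 11/2 ≈ 5.500
  cycle 0 → 2 → 0: weight = 10, length = 2, mean = 10/2 ≈ 5.000
  cycle 1 → 0 → 1: weight = 11, length = 2, mean = 11/2 ≈ 5.500
Minimum mean = 1.000, attained e.g. along the cycle 2 → 2 with weight 1 and length 1. So λ(A) = 1/1 = 1.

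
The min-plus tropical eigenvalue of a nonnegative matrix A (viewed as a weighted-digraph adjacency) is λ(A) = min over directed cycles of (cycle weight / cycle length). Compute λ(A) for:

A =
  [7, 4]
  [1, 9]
λ(A) = 5/2

Enumerate directed cycles and compute their means (weight / length). Sample:
  cycle 0 → 0: weight = 7, length = 1, mean = 7/1 ≈ 7.000
  cycle 1 → 1: weight = 9, length = 1, mean = 9/1 ≈ 9.000
  cycle 0 → 1 → 0: weight = 5, length = 2, mean = 5/2 ≈ 2.500
  cycle 1 → 0 → 1: weight = 5, length = 2, mean = 5/2 ≈ 2.500
Minimum mean = 2.500, attained e.g. along the cycle 0 → 1 → 0 with weight 5 and length 2. So λ(A) = 5/2 = 5/2.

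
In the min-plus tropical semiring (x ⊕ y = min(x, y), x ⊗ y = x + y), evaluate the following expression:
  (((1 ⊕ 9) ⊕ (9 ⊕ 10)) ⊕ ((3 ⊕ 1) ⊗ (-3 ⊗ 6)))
(((1 ⊕ 9) ⊕ (9 ⊕ 10)) ⊕ ((3 ⊕ 1) ⊗ (-3 ⊗ 6))) = 1

Expand innermost to outermost. Recall ⊕ takes the minimum of its arguments and ⊗ takes their sum. Working out the expression (((1 ⊕ 9) ⊕ (9 ⊕ 10)) ⊕ ((3 ⊕ 1) ⊗ (-3 ⊗ 6))) gives 1.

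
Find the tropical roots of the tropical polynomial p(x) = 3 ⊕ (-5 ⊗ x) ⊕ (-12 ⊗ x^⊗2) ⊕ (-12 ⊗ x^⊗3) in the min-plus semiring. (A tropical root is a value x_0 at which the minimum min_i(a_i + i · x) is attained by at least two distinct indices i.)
Roots: {0, 7, 8}

Each tropical root is a break point of the lower envelope of the lines y = a_i + i · x (there are 4 lines, with slopes 0, 1, ..., 3). Only the lines that attain the minimum somewhere contribute to roots; other lines are dominated. Here the surviving (envelope) indices are i = 3, i = 2, i = 1, i = 0.
Intersections between consecutive envelope lines give the roots: for adjacent envelope indices i < j the intersection is x = (a_i − a_j) / (j − i). Reading off the sorted break points: {0, 7, 8}.
Verification: at each break x_0, at least two indices attain the minimum of min_i(a_i + i · x_0).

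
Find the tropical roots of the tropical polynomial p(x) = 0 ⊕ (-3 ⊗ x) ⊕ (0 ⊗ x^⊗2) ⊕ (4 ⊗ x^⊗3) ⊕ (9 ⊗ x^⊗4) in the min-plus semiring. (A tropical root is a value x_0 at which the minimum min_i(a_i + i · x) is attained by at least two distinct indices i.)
Roots: {-5, -4, -3, 3}

Each tropical root is a break point of the lower envelope of the lines y = a_i + i · x (there are 5 lines, with slopes 0, 1, ..., 4). Only the lines that attain the minimum somewhere contribute to roots; other lines are dominated. Here the surviving (envelope) indices are i = 4, i = 3, i = 2, i = 1, i = 0.
Intersections between consecutive envelope lines give the roots: for adjacent envelope indices i < j the intersection is x = (a_i − a_j) / (j − i). Reading off the sorted break points: {-5, -4, -3, 3}.
Verification: at each break x_0, at least two indices attain the minimum of min_i(a_i + i · x_0).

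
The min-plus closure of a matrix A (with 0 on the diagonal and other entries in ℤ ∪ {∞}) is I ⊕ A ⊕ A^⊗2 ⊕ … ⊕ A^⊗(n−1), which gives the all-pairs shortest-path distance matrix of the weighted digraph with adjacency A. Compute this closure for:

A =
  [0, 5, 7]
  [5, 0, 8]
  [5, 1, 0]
Closure =
  [0, 5, 7]
  [5, 0, 8]
  [5, 1, 0]

This is the Floyd-Warshall all-pairs shortest-path computation. For each intermediate vertex k = 0, 1, …, 2, update dist[i][j] ← min(dist[i][j], dist[i][k] + dist[k][j]). The final matrix gives, for each (i, j), the minimum total weight of any directed path from i to j (possibly empty when i = j).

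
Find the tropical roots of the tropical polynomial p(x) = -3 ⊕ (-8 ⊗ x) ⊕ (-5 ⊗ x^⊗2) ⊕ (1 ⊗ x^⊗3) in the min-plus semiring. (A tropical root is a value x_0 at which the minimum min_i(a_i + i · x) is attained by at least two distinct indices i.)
Roots: {-6, -3, 5}

Each tropical root is a break point of the lower envelope of the lines y = a_i + i · x (there are 4 lines, with slopes 0, 1, ..., 3). Only the lines that attain the minimum somewhere contribute to roots; other lines are dominated. Here the surviving (envelope) indices are i = 3, i = 2, i = 1, i = 0.
Intersections between consecutive envelope lines give the roots: for adjacent envelope indices i < j the intersection is x = (a_i − a_j) / (j − i). Reading off the sorted break points: {-6, -3, 5}.
Verification: at each break x_0, at least two indices attain the minimum of min_i(a_i + i · x_0).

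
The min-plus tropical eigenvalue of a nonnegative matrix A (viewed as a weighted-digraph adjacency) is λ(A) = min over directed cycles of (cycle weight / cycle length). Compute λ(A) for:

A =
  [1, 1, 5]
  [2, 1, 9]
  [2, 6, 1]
λ(A) = 1

Enumerate directed cycles and compute their means (weight / length). Sample:
  cycle 0 → 0: weight = 1, length = 1, mean = 1/1 ≈ 1.000
  cycle 1 → 1: weight = 1, length = 1, mean = 1/1 ≈ 1.000
  cycle 2 → 2: weight = 1, length = 1, mean = 1/1 ≈ 1.000
  cycle 0 → 1 → 0: weight = 3, length = 2, mean = 3/2 ≈ 1.500
  cycle 0 → 2 → 0: weight = 7, length = 2, mean = 7/2 ≈ 3.500
  cycle 1 → 0 → 1: weight = 3, length = 2, mean = 3/2 ≈ 1.500
Minimum mean = 1.000, attained e.g. along the cycle 0 → 0 with weight 1 and length 1. So λ(A) = 1/1 = 1.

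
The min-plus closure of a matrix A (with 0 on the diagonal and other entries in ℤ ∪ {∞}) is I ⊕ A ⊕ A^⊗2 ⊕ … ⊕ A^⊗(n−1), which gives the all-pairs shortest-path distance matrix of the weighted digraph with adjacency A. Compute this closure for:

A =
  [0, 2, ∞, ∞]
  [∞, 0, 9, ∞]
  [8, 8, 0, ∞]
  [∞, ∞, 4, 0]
Closure =
  [0, 2, 11, ∞]
  [17, 0, 9, ∞]
  [8, 8, 0, ∞]
  [12, 12, 4, 0]

This is the Floyd-Warshall all-pairs shortest-path computation. For each intermediate vertex k = 0, 1, …, 3, update dist[i][j] ← min(dist[i][j], dist[i][k] + dist[k][j]). The final matrix gives, for each (i, j), the minimum total weight of any directed path from i to j (possibly empty when i = j).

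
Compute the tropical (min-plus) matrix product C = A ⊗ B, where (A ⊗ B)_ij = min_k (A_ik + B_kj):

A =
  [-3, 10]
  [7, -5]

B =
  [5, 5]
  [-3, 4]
A ⊗ B =
  [2, 2]
  [-8, -1]

Apply the min-plus product entry-by-entry:
  C[0][0] = min over k of (A[0][0] + B[0][0] = -3 + 5 = 2, A[0][1] + B[1][0] = 10 + -3 = 7) = 2 (attained at k = 0)
  C[0][1] = min over k of (A[0][0] + B[0][1] = -3 + 5 = 2, A[0][1] + B[1][1] = 10 + 4 = 14) = 2 (attained at k = 0)
  C[1][0] = min over k of (A[1][0] + B[0][0] = 7 + 5 = 12, A[1][1] + B[1][0] = -5 + -3 = -8) = -8 (attained at k = 1)
  C[1][1] = min over k of (A[1][0] + B[0][1] = 7 + 5 = 12, A[1][1] + B[1][1] = -5 + 4 = -1) = -1 (attained at k = 1)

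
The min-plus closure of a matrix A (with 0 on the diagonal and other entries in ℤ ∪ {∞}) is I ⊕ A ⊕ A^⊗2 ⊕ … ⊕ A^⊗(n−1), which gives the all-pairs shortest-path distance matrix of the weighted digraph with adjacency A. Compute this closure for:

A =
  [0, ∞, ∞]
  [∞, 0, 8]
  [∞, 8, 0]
Closure =
  [0, ∞, ∞]
  [∞, 0, 8]
  [∞, 8, 0]

This is the Floyd-Warshall all-pairs shortest-path computation. For each intermediate vertex k = 0, 1, …, 2, update dist[i][j] ← min(dist[i][j], dist[i][k] + dist[k][j]). The final matrix gives, for each (i, j), the minimum total weight of any directed path from i to j (possibly empty when i = j).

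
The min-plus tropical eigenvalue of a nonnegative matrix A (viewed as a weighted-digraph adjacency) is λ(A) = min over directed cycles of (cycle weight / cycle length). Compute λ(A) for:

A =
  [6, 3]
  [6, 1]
λ(A) = 1

Enumerate directed cycles and compute their means (weight / length). Sample:
  cycle 0 → 0: weight = 6, length = 1, mean = 6/1 ≈ 6.000
  cycle 1 → 1: weight = 1, length = 1, mean = 1/1 ≈ 1.000
  cycle 0 → 1 → 0: weight = 9, length = 2, mean = 9/2 ≈ 4.500
  cycle 1 → 0 → 1: weight = 9, length = 2, mean = 9/2 ≈ 4.500
Minimum mean = 1.000, attained e.g. along the cycle 1 → 1 with weight 1 and length 1. So λ(A) = 1/1 = 1.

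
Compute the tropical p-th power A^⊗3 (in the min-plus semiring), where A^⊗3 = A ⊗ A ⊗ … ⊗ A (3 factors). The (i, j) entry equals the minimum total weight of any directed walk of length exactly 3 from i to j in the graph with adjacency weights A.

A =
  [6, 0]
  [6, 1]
A^⊗3 =
  [7, 2]
  [8, 3]

Each entry (A^⊗3)_ij equals the minimum over all length-3 walks i = v_0 → v_1 → … → v_3 = j of Σ_t A[v_t][v_{t+1}]. For example, for (i, j) = (0, 1) we minimise over 4 possible intermediate vertex sequences; the minimum is 2, attained along the walk 0 → 1 → 1 → 1.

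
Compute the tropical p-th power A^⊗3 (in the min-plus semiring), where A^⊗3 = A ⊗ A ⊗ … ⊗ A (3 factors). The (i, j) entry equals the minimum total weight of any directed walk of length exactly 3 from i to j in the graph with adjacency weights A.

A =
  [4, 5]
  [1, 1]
A^⊗3 =
  [7, 7]
  [3, 3]

Each entry (A^⊗3)_ij equals the minimum over all length-3 walks i = v_0 → v_1 → … → v_3 = j of Σ_t A[v_t][v_{t+1}]. For example, for (i, j) = (0, 1) we minimise over 4 possible intermediate vertex sequences; the minimum is 7, attained along the walk 0 → 1 → 1 → 1.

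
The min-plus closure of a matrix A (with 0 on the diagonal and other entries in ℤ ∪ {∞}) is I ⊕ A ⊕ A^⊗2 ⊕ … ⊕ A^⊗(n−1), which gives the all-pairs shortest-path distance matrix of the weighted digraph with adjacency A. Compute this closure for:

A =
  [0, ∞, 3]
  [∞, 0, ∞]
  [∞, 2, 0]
Closure =
  [0, 5, 3]
  [∞, 0, ∞]
  [∞, 2, 0]

This is the Floyd-Warshall all-pairs shortest-path computation. For each intermediate vertex k = 0, 1, …, 2, update dist[i][j] ← min(dist[i][j], dist[i][k] + dist[k][j]). The final matrix gives, for each (i, j), the minimum total weight of any directed path from i to j (possibly empty when i = j).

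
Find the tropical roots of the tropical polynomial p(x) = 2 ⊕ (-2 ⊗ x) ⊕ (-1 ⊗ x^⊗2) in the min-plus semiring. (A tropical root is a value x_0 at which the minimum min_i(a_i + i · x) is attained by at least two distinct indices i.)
Roots: {-1, 4}

Each tropical root is a break point of the lower envelope of the lines y = a_i + i · x (there are 3 lines, with slopes 0, 1, ..., 2). Only the lines that attain the minimum somewhere contribute to roots; other lines are dominated. Here the surviving (envelope) indices are i = 2, i = 1, i = 0.
Intersections between consecutive envelope lines give the roots: for adjacent envelope indices i < j the intersection is x = (a_i − a_j) / (j − i). Reading off the sorted break points: {-1, 4}.
Verification: at each break x_0, at least two indices attain the minimum of min_i(a_i + i · x_0).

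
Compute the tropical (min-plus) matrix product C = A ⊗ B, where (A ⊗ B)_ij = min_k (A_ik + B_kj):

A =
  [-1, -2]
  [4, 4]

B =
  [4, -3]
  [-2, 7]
A ⊗ B =
  [-4, -4]
  [2, 1]

Apply the min-plus product entry-by-entry:
  C[0][0] = min over k of (A[0][0] + B[0][0] = -1 + 4 = 3, A[0][1] + B[1][0] = -2 + -2 = -4) = -4 (attained at k = 1)
  C[0][1] = min over k of (A[0][0] + B[0][1] = -1 + -3 = -4, A[0][1] + B[1][1] = -2 + 7 = 5) = -4 (attained at k = 0)
  C[1][0] = min over k of (A[1][0] + B[0][0] = 4 + 4 = 8, A[1][1] + B[1][0] = 4 + -2 = 2) = 2 (attained at k = 1)
  C[1][1] = min over k of (A[1][0] + B[0][1] = 4 + -3 = 1, A[1][1] + B[1][1] = 4 + 7 = 11) = 1 (attained at k = 0)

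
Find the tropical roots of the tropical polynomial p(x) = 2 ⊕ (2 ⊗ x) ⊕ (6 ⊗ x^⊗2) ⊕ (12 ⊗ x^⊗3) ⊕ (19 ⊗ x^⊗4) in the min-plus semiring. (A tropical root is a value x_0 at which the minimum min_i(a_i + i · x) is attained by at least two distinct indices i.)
Roots: {-7, -6, -4, 0}

Each tropical root is a break point of the lower envelope of the lines y = a_i + i · x (there are 5 lines, with slopes 0, 1, ..., 4). Only the lines that attain the minimum somewhere contribute to roots; other lines are dominated. Here the surviving (envelope) indices are i = 4, i = 3, i = 2, i = 1, i = 0.
Intersections between consecutive envelope lines give the roots: for adjacent envelope indices i < j the intersection is x = (a_i − a_j) / (j − i). Reading off the sorted break points: {-7, -6, -4, 0}.
Verification: at each break x_0, at least two indices attain the minimum of min_i(a_i + i · x_0).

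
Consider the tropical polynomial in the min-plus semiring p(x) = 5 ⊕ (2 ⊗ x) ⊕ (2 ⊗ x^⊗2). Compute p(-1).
p(-1) = 0

A tropical monomial a ⊗ x^⊗i evaluates to a + i · x. Evaluating each term at x = -1:
  Term 0 contributes 5 + 0 · -1 = 5
  Term 1 contributes 2 + 1 · -1 = 1
  Term 2 contributes 2 + 2 · -1 = 0
p(-1) = ⊕ of these = min[5, 1, 0] = 0.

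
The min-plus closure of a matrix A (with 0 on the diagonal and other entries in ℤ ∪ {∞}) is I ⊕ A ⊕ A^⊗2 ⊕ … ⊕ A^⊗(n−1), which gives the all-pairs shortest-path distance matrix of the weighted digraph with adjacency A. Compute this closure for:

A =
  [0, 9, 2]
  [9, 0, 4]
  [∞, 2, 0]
Closure =
  [0, 4, 2]
  [9, 0, 4]
  [11, 2, 0]

This is the Floyd-Warshall all-pairs shortest-path computation. For each intermediate vertex k = 0, 1, …, 2, update dist[i][j] ← min(dist[i][j], dist[i][k] + dist[k][j]). The final matrix gives, for each (i, j), the minimum total weight of any directed path from i to j (possibly empty when i = j).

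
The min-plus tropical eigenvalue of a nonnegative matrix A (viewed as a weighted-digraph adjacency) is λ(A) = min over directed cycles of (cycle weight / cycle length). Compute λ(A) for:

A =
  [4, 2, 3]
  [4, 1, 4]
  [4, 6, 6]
λ(A) = 1

Enumerate directed cycles and compute their means (weight / length). Sample:
  cycle 0 → 0: weight = 4, length = 1, mean = 4/1 ≈ 4.000
  cycle 1 → 1: weight = 1, length = 1, mean = 1/1 ≈ 1.000
  cycle 2 → 2: weight = 6, length = 1, mean = 6/1 ≈ 6.000
  cycle 0 → 1 → 0: weight = 6, length = 2, mean = 6/2 ≈ 3.000
  cycle 0 → 2 → 0: weight = 7, length = 2, mean = 7/2 ≈ 3.500
  cycle 1 → 0 → 1: weight = 6, length = 2, mean = 6/2 ≈ 3.000
Minimum mean = 1.000, attained e.g. along the cycle 1 → 1 with weight 1 and length 1. So λ(A) = 1/1 = 1.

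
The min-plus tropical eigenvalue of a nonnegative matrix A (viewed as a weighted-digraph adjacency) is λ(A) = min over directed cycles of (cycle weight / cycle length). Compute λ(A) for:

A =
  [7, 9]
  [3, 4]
λ(A) = 4

Enumerate directed cycles and compute their means (weight / length). Sample:
  cycle 0 → 0: weight = 7, length = 1, mean = 7/1 ≈ 7.000
  cycle 1 → 1: weight = 4, length = 1, mean = 4/1 ≈ 4.000
  cycle 0 → 1 → 0: weight = 12, length = 2, mean = 12/2 ≈ 6.000
  cycle 1 → 0 → 1: weight = 12, length = 2, mean = 12/2 ≈ 6.000
Minimum mean = 4.000, attained e.g. along the cycle 1 → 1 with weight 4 and length 1. So λ(A) = 4/1 = 4.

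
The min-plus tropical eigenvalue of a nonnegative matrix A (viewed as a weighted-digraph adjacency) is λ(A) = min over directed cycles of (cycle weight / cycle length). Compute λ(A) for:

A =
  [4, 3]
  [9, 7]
λ(A) = 4

Enumerate directed cycles and compute their means (weight / length). Sample:
  cycle 0 → 0: weight = 4, length = 1, mean = 4/1 ≈ 4.000
  cycle 1 → 1: weight = 7, length = 1, mean = 7/1 ≈ 7.000
  cycle 0 → 1 → 0: weight = 12, length = 2, mean = 12/2 ≈ 6.000
  cycle 1 → 0 → 1: weight = 12, length = 2, mean = 12/2 ≈ 6.000
Minimum mean = 4.000, attained e.g. along the cycle 0 → 0 with weight 4 and length 1. So λ(A) = 4/1 = 4.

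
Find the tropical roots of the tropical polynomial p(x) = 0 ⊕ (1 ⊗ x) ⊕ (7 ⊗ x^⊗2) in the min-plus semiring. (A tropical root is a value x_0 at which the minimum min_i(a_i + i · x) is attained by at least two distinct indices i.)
Roots: {-6, -1}

Each tropical root is a break point of the lower envelope of the lines y = a_i + i · x (there are 3 lines, with slopes 0, 1, ..., 2). Only the lines that attain the minimum somewhere contribute to roots; other lines are dominated. Here the surviving (envelope) indices are i = 2, i = 1, i = 0.
Intersections between consecutive envelope lines give the roots: for adjacent envelope indices i < j the intersection is x = (a_i − a_j) / (j − i). Reading off the sorted break points: {-6, -1}.
Verification: at each break x_0, at least two indices attain the minimum of min_i(a_i + i · x_0).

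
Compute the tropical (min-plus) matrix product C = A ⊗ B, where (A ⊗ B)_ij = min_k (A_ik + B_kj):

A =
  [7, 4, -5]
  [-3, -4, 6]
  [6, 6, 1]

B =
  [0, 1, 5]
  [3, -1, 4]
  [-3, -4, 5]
A ⊗ B =
  [-8, -9, 0]
  [-3, -5, 0]
  [-2, -3, 6]

Apply the min-plus product entry-by-entry:
  C[0][0] = min over k of (A[0][0] + B[0][0] = 7 + 0 = 7, A[0][1] + B[1][0] = 4 + 3 = 7, A[0][2] + B[2][0] = -5 + -3 = -8) = -8 (attained at k = 2)
  C[0][1] = min over k of (A[0][0] + B[0][1] = 7 + 1 = 8, A[0][1] + B[1][1] = 4 + -1 = 3, A[0][2] + B[2][1] = -5 + -4 = -9) = -9 (attained at k = 2)
  C[0][2] = min over k of (A[0][0] + B[0][2] = 7 + 5 = 12, A[0][1] + B[1][2] = 4 + 4 = 8, A[0][2] + B[2][2] = -5 + 5 = 0) = 0 (attained at k = 2)
  C[1][0] = min over k of (A[1][0] + B[0][0] = -3 + 0 = -3, A[1][1] + B[1][0] = -4 + 3 = -1, A[1][2] + B[2][0] = 6 + -3 = 3) = -3 (attained at k = 0)
  C[1][1] = min over k of (A[1][0] + B[0][1] = -3 + 1 = -2, A[1][1] + B[1][1] = -4 + -1 = -5, A[1][2] + B[2][1] = 6 + -4 = 2) = -5 (attained at k = 1)
  C[1][2] = min over k of (A[1][0] + B[0][2] = -3 + 5 = 2, A[1][1] + B[1][2] = -4 + 4 = 0, A[1][2] + B[2][2] = 6 + 5 = 11) = 0 (attained at k = 1)
  C[2][0] = min over k of (A[2][0] + B[0][0] = 6 + 0 = 6, A[2][1] + B[1][0] = 6 + 3 = 9, A[2][2] + B[2][0] = 1 + -3 = -2) = -2 (attained at k = 2)
  C[2][1] = min over k of (A[2][0] + B[0][1] = 6 + 1 = 7, A[2][1] + B[1][1] = 6 + -1 = 5, A[2][2] + B[2][1] = 1 + -4 = -3) = -3 (attained at k = 2)
  C[2][2] = min over k of (A[2][0] + B[0][2] = 6 + 5 = 11, A[2][1] + B[1][2] = 6 + 4 = 10, A[2][2] + B[2][2] = 1 + 5 = 6) = 6 (attained at k = 2)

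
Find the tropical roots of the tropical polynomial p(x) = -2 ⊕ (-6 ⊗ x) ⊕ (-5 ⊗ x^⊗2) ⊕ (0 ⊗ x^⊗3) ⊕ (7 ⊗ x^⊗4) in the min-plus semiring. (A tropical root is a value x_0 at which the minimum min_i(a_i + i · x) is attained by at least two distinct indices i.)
Roots: {-7, -5, -1, 4}

Each tropical root is a break point of the lower envelope of the lines y = a_i + i · x (there are 5 lines, with slopes 0, 1, ..., 4). Only the lines that attain the minimum somewhere contribute to roots; other lines are dominated. Here the surviving (envelope) indices are i = 4, i = 3, i = 2, i = 1, i = 0.
Intersections between consecutive envelope lines give the roots: for adjacent envelope indices i < j the intersection is x = (a_i − a_j) / (j − i). Reading off the sorted break points: {-7, -5, -1, 4}.
Verification: at each break x_0, at least two indices attain the minimum of min_i(a_i + i · x_0).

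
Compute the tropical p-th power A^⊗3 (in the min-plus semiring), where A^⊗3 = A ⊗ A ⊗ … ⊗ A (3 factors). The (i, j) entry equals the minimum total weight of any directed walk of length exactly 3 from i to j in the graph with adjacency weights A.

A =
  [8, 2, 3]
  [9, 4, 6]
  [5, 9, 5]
A^⊗3 =
  [13, 10, 11]
  [15, 12, 14]
  [13, 11, 13]

Each entry (A^⊗3)_ij equals the minimum over all length-3 walks i = v_0 → v_1 → … → v_3 = j of Σ_t A[v_t][v_{t+1}]. For example, for (i, j) = (0, 2) we minimise over 9 possible intermediate vertex sequences; the minimum is 11, attained along the walk 0 → 2 → 0 → 2.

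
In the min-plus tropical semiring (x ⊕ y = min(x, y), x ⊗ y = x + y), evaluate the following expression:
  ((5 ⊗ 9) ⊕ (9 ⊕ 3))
((5 ⊗ 9) ⊕ (9 ⊕ 3)) = 3

Expand innermost to outermost. Recall ⊕ takes the minimum of its arguments and ⊗ takes their sum. Working out the expression ((5 ⊗ 9) ⊕ (9 ⊕ 3)) gives 3.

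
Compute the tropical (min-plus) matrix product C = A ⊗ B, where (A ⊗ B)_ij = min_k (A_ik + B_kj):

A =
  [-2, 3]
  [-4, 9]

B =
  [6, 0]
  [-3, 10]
A ⊗ B =
  [0, -2]
  [2, -4]

Apply the min-plus product entry-by-entry:
  C[0][0] = min over k of (A[0][0] + B[0][0] = -2 + 6 = 4, A[0][1] + B[1][0] = 3 + -3 = 0) = 0 (attained at k = 1)
  C[0][1] = min over k of (A[0][0] + B[0][1] = -2 + 0 = -2, A[0][1] + B[1][1] = 3 + 10 = 13) = -2 (attained at k = 0)
  C[1][0] = min over k of (A[1][0] + B[0][0] = -4 + 6 = 2, A[1][1] + B[1][0] = 9 + -3 = 6) = 2 (attained at k = 0)
  C[1][1] = min over k of (A[1][0] + B[0][1] = -4 + 0 = -4, A[1][1] + B[1][1] = 9 + 10 = 19) = -4 (attained at k = 0)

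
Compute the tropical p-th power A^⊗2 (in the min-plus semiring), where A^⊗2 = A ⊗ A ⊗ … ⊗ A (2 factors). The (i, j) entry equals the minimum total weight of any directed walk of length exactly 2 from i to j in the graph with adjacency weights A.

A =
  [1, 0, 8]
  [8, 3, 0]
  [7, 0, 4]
A^⊗2 =
  [2, 1, 0]
  [7, 0, 3]
  [8, 3, 0]

Each entry (A^⊗2)_ij equals the minimum over all length-2 walks i = v_0 → v_1 → … → v_2 = j of Σ_t A[v_t][v_{t+1}]. For example, for (i, j) = (0, 2) we minimise over 3 possible intermediate vertex sequences; the minimum is 0, attained along the walk 0 → 1 → 2.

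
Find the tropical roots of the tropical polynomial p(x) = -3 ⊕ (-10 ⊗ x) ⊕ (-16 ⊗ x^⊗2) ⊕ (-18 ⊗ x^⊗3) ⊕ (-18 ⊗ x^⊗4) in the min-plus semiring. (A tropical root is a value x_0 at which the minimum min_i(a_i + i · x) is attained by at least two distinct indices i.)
Roots: {0, 2, 6, 7}

Each tropical root is a break point of the lower envelope of the lines y = a_i + i · x (there are 5 lines, with slopes 0, 1, ..., 4). Only the lines that attain the minimum somewhere contribute to roots; other lines are dominated. Here the surviving (envelope) indices are i = 4, i = 3, i = 2, i = 1, i = 0.
Intersections between consecutive envelope lines give the roots: for adjacent envelope indices i < j the intersection is x = (a_i − a_j) / (j − i). Reading off the sorted break points: {0, 2, 6, 7}.
Verification: at each break x_0, at least two indices attain the minimum of min_i(a_i + i · x_0).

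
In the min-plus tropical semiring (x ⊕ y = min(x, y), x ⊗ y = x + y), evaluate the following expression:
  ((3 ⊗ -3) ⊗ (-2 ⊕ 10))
((3 ⊗ -3) ⊗ (-2 ⊕ 10)) = -2

Expand innermost to outermost. Recall ⊕ takes the minimum of its arguments and ⊗ takes their sum. Working out the expression ((3 ⊗ -3) ⊗ (-2 ⊕ 10)) gives -2.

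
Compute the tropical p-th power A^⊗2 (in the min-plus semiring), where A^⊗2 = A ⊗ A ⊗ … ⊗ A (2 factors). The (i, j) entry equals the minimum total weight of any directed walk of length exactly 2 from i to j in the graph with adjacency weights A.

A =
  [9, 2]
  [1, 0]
A^⊗2 =
  [3, 2]
  [1, 0]

Each entry (A^⊗2)_ij equals the minimum over all length-2 walks i = v_0 → v_1 → … → v_2 = j of Σ_t A[v_t][v_{t+1}]. For example, for (i, j) = (0, 1) we minimise over 2 possible intermediate vertex sequences; the minimum is 2, attained along the walk 0 → 1 → 1.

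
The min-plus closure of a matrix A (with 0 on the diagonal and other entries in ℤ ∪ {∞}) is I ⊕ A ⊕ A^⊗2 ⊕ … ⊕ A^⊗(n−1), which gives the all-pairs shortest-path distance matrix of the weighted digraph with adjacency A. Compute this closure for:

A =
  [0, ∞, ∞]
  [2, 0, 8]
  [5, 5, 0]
Closure =
  [0, ∞, ∞]
  [2, 0, 8]
  [5, 5, 0]

This is the Floyd-Warshall all-pairs shortest-path computation. For each intermediate vertex k = 0, 1, …, 2, update dist[i][j] ← min(dist[i][j], dist[i][k] + dist[k][j]). The final matrix gives, for each (i, j), the minimum total weight of any directed path from i to j (possibly empty when i = j).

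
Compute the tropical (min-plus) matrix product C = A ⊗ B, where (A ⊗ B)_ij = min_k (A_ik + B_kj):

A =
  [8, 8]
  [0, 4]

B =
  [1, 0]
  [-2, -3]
A ⊗ B =
  [6, 5]
  [1, 0]

Apply the min-plus product entry-by-entry:
  C[0][0] = min over k of (A[0][0] + B[0][0] = 8 + 1 = 9, A[0][1] + B[1][0] = 8 + -2 = 6) = 6 (attained at k = 1)
  C[0][1] = min over k of (A[0][0] + B[0][1] = 8 + 0 = 8, A[0][1] + B[1][1] = 8 + -3 = 5) = 5 (attained at k = 1)
  C[1][0] = min over k of (A[1][0] + B[0][0] = 0 + 1 = 1, A[1][1] + B[1][0] = 4 + -2 = 2) = 1 (attained at k = 0)
  C[1][1] = min over k of (A[1][0] + B[0][1] = 0 + 0 = 0, A[1][1] + B[1][1] = 4 + -3 = 1) = 0 (attained at k = 0)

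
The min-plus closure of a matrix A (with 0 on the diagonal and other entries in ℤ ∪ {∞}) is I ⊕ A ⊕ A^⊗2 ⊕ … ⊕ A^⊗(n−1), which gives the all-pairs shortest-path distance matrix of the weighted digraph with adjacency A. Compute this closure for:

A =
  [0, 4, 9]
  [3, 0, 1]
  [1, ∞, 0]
Closure =
  [0, 4, 5]
  [2, 0, 1]
  [1, 5, 0]

This is the Floyd-Warshall all-pairs shortest-path computation. For each intermediate vertex k = 0, 1, …, 2, update dist[i][j] ← min(dist[i][j], dist[i][k] + dist[k][j]). The final matrix gives, for each (i, j), the minimum total weight of any directed path from i to j (possibly empty when i = j).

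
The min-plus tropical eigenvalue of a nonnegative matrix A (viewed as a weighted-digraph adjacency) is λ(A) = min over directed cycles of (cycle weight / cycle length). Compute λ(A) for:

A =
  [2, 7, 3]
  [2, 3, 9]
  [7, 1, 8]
λ(A) = 2

Enumerate directed cycles and compute their means (weight / length). Sample:
  cycle 0 → 0: weight = 2, length = 1, mean = 2/1 ≈ 2.000
  cycle 1 → 1: weight = 3, length = 1, mean = 3/1 ≈ 3.000
  cycle 2 → 2: weight = 8, length = 1, mean = 8/1 ≈ 8.000
  cycle 0 → 1 → 0: weight = 9, length = 2, mean = 9/2 ≈ 4.500
  cycle 0 → 2 → 0: weight = 10, length = 2, mean = 10/2 ≈ 5.000
  cycle 1 → 0 → 1: weight = 9, length = 2, mean = 9/2 ≈ 4.500
Minimum mean = 2.000, attained e.g. along the cycle 0 → 0 with weight 2 and length 1. So λ(A) = 2/1 = 2.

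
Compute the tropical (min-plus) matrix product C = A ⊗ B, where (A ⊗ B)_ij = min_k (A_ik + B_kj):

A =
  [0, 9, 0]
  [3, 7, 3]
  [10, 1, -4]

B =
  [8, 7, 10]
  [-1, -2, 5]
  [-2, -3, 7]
A ⊗ B =
  [-2, -3, 7]
  [1, 0, 10]
  [-6, -7, 3]

Apply the min-plus product entry-by-entry:
  C[0][0] = min over k of (A[0][0] + B[0][0] = 0 + 8 = 8, A[0][1] + B[1][0] = 9 + -1 = 8, A[0][2] + B[2][0] = 0 + -2 = -2) = -2 (attained at k = 2)
  C[0][1] = min over k of (A[0][0] + B[0][1] = 0 + 7 = 7, A[0][1] + B[1][1] = 9 + -2 = 7, A[0][2] + B[2][1] = 0 + -3 = -3) = -3 (attained at k = 2)
  C[0][2] = min over k of (A[0][0] + B[0][2] = 0 + 10 = 10, A[0][1] + B[1][2] = 9 + 5 = 14, A[0][2] + B[2][2] = 0 + 7 = 7) = 7 (attained at k = 2)
  C[1][0] = min over k of (A[1][0] + B[0][0] = 3 + 8 = 11, A[1][1] + B[1][0] = 7 + -1 = 6, A[1][2] + B[2][0] = 3 + -2 = 1) = 1 (attained at k = 2)
  C[1][1] = min over k of (A[1][0] + B[0][1] = 3 + 7 = 10, A[1][1] + B[1][1] = 7 + -2 = 5, A[1][2] + B[2][1] = 3 + -3 = 0) = 0 (attained at k = 2)
  C[1][2] = min over k of (A[1][0] + B[0][2] = 3 + 10 = 13, A[1][1] + B[1][2] = 7 + 5 = 12, A[1][2] + B[2][2] = 3 + 7 = 10) = 10 (attained at k = 2)
  C[2][0] = min over k of (A[2][0] + B[0][0] = 10 + 8 = 18, A[2][1] + B[1][0] = 1 + -1 = 0, A[2][2] + B[2][0] = -4 + -2 = -6) = -6 (attained at k = 2)
  C[2][1] = min over k of (A[2][0] + B[0][1] = 10 + 7 = 17, A[2][1] + B[1][1] = 1 + -2 = -1, A[2][2] + B[2][1] = -4 + -3 = -7) = -7 (attained at k = 2)
  C[2][2] = min over k of (A[2][0] + B[0][2] = 10 + 10 = 20, A[2][1] + B[1][2] = 1 + 5 = 6, A[2][2] + B[2][2] = -4 + 7 = 3) = 3 (attained at k = 2)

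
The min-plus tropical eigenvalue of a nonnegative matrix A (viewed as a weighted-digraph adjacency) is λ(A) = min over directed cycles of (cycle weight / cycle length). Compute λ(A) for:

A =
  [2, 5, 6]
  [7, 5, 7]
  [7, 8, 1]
λ(A) = 1

Enumerate directed cycles and compute their means (weight / length). Sample:
  cycle 0 → 0: weight = 2, length = 1, mean = 2/1 ≈ 2.000
  cycle 1 → 1: weight = 5, length = 1, mean = 5/1 ≈ 5.000
  cycle 2 → 2: weight = 1, length = 1, mean = 1/1 ≈ 1.000
  cycle 0 → 1 → 0: weight = 12, length = 2, mean = 12/2 ≈ 6.000
  cycle 0 → 2 → 0: weight = 13, length = 2, mean = 13/2 ≈ 6.500
  cycle 1 → 0 → 1: weight = 12, length = 2, mean = 12/2 ≈ 6.000
Minimum mean = 1.000, attained e.g. along the cycle 2 → 2 with weight 1 and length 1. So λ(A) = 1/1 = 1.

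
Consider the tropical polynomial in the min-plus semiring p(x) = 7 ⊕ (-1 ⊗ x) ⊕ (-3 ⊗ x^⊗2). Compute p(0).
p(0) = -3

A tropical monomial a ⊗ x^⊗i evaluates to a + i · x. Evaluating each term at x = 0:
  Term 0 contributes 7 + 0 · 0 = 7
  Term 1 contributes -1 + 1 · 0 = -1
  Term 2 contributes -3 + 2 · 0 = -3
p(0) = ⊕ of these = min[7, -1, -3] = -3.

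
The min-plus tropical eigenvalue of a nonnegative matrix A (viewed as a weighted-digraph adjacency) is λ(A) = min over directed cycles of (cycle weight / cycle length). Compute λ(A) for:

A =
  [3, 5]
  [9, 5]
λ(A) = 3

Enumerate directed cycles and compute their means (weight / length). Sample:
  cycle 0 → 0: weight = 3, length = 1, mean = 3/1 ≈ 3.000
  cycle 1 → 1: weight = 5, length = 1, mean = 5/1 ≈ 5.000
  cycle 0 → 1 → 0: weight = 14, length = 2, mean = 14/2 ≈ 7.000
  cycle 1 → 0 → 1: weight = 14, length = 2, mean = 14/2 ≈ 7.000
Minimum mean = 3.000, attained e.g. along the cycle 0 → 0 with weight 3 and length 1. So λ(A) = 3/1 = 3.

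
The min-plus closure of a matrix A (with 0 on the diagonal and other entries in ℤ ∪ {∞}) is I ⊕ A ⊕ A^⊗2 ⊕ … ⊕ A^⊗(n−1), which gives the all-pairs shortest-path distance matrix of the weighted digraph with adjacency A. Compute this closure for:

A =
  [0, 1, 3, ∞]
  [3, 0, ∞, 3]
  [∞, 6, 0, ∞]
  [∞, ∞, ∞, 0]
Closure =
  [0, 1, 3, 4]
  [3, 0, 6, 3]
  [9, 6, 0, 9]
  [∞, ∞, ∞, 0]

This is the Floyd-Warshall all-pairs shortest-path computation. For each intermediate vertex k = 0, 1, …, 3, update dist[i][j] ← min(dist[i][j], dist[i][k] + dist[k][j]). The final matrix gives, for each (i, j), the minimum total weight of any directed path from i to j (possibly empty when i = j).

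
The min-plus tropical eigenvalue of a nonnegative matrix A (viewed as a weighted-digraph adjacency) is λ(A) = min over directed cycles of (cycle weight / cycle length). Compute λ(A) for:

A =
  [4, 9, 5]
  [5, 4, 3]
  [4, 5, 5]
λ(A) = 4

Enumerate directed cycles and compute their means (weight / length). Sample:
  cycle 0 → 0: weight = 4, length = 1, mean = 4/1 ≈ 4.000
  cycle 1 → 1: weight = 4, length = 1, mean = 4/1 ≈ 4.000
  cycle 2 → 2: weight = 5, length = 1, mean = 5/1 ≈ 5.000
  cycle 0 → 1 → 0: weight = 14, length = 2, mean = 14/2 ≈ 7.000
  cycle 0 → 2 → 0: weight = 9, length = 2, mean = 9/2 ≈ 4.500
  cycle 1 → 0 → 1: weight = 14, length = 2, mean = 14/2 ≈ 7.000
Minimum mean = 4.000, attained e.g. along the cycle 0 → 0 with weight 4 and length 1. So λ(A) = 4/1 = 4.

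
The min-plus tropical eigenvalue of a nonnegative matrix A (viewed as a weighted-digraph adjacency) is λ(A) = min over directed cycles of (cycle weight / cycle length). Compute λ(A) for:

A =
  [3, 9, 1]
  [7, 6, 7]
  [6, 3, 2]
λ(A) = 2

Enumerate directed cycles and compute their means (weight / length). Sample:
  cycle 0 → 0: weight = 3, length = 1, mean = 3/1 ≈ 3.000
  cycle 1 → 1: weight = 6, length = 1, mean = 6/1 ≈ 6.000
  cycle 2 → 2: weight = 2, length = 1, mean = 2/1 ≈ 2.000
  cycle 0 → 1 → 0: weight = 16, length = 2, mean = 16/2 ≈ 8.000
  cycle 0 → 2 → 0: weight = 7, length = 2, mean = 7/2 ≈ 3.500
  cycle 1 → 0 → 1: weight = 16, length = 2, mean = 16/2 ≈ 8.000
Minimum mean = 2.000, attained e.g. along the cycle 2 → 2 with weight 2 and length 1. So λ(A) = 2/1 = 2.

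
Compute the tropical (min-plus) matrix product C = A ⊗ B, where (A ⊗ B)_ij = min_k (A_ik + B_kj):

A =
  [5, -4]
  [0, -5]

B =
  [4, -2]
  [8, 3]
A ⊗ B =
  [4, -1]
  [3, -2]

Apply the min-plus product entry-by-entry:
  C[0][0] = min over k of (A[0][0] + B[0][0] = 5 + 4 = 9, A[0][1] + B[1][0] = -4 + 8 = 4) = 4 (attained at k = 1)
  C[0][1] = min over k of (A[0][0] + B[0][1] = 5 + -2 = 3, A[0][1] + B[1][1] = -4 + 3 = -1) = -1 (attained at k = 1)
  C[1][0] = min over k of (A[1][0] + B[0][0] = 0 + 4 = 4, A[1][1] + B[1][0] = -5 + 8 = 3) = 3 (attained at k = 1)
  C[1][1] = min over k of (A[1][0] + B[0][1] = 0 + -2 = -2, A[1][1] + B[1][1] = -5 + 3 = -2) = -2 (attained at k = 0)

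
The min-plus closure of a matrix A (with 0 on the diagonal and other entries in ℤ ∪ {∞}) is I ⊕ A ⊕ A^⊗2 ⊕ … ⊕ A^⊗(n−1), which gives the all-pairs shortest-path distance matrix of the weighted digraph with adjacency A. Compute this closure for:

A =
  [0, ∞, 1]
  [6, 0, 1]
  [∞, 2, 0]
Closure =
  [0, 3, 1]
  [6, 0, 1]
  [8, 2, 0]

This is the Floyd-Warshall all-pairs shortest-path computation. For each intermediate vertex k = 0, 1, …, 2, update dist[i][j] ← min(dist[i][j], dist[i][k] + dist[k][j]). The final matrix gives, for each (i, j), the minimum total weight of any directed path from i to j (possibly empty when i = j).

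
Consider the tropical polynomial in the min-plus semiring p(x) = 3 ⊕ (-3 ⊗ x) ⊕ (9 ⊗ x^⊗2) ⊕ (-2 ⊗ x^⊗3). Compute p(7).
p(7) = 3

A tropical monomial a ⊗ x^⊗i evaluates to a + i · x. Evaluating each term at x = 7:
  Term 0 contributes 3 + 0 · 7 = 3
  Term 1 contributes -3 + 1 · 7 = 4
  Term 2 contributes 9 + 2 · 7 = 23
  Term 3 contributes -2 + 3 · 7 = 19
p(7) = ⊕ of these = min[3, 4, 23, 19] = 3.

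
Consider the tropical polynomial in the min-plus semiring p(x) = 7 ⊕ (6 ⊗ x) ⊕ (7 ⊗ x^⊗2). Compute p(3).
p(3) = 7

A tropical monomial a ⊗ x^⊗i evaluates to a + i · x. Evaluating each term at x = 3:
  Term 0 contributes 7 + 0 · 3 = 7
  Term 1 contributes 6 + 1 · 3 = 9
  Term 2 contributes 7 + 2 · 3 = 13
p(3) = ⊕ of these = min[7, 9, 13] = 7.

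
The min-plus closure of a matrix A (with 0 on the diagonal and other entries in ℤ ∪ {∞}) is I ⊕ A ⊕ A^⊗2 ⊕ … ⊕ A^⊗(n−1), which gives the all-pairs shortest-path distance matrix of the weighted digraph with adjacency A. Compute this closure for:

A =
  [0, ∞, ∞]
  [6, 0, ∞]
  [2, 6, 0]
Closure =
  [0, ∞, ∞]
  [6, 0, ∞]
  [2, 6, 0]

This is the Floyd-Warshall all-pairs shortest-path computation. For each intermediate vertex k = 0, 1, …, 2, update dist[i][j] ← min(dist[i][j], dist[i][k] + dist[k][j]). The final matrix gives, for each (i, j), the minimum total weight of any directed path from i to j (possibly empty when i = j).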